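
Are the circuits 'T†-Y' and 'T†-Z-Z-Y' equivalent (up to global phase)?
Yes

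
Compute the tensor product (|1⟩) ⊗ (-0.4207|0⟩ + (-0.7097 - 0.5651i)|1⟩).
-0.4207|10⟩ + (-0.7097 - 0.5651i)|11⟩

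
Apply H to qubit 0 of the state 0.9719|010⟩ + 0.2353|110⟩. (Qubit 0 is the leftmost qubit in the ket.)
0.8536|010⟩ + 0.5209|110⟩

H on qubit 0 mixes each pair of kets that differ only in qubit 0: amplitudes (a, b) of (|…0…⟩, |…1…⟩) become ((a + b)/√2, (a − b)/√2). Kets absent from the input have amplitude 0.
(|010⟩, |110⟩): (a, b) = (0.9719, 0.2353) → (0.8536, 0.5209)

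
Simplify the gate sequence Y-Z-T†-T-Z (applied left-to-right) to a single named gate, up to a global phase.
Y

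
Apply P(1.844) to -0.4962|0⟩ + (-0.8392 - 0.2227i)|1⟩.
-0.4962|0⟩ + (0.4409 - 0.748i)|1⟩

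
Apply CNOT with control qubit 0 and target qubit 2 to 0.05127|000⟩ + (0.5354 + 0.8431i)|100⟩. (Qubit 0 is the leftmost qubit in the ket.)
0.05127|000⟩ + (0.5354 + 0.8431i)|101⟩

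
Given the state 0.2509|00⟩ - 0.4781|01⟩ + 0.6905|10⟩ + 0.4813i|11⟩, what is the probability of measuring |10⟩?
0.4768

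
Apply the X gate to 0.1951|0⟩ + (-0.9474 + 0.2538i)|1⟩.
(-0.9474 + 0.2538i)|0⟩ + 0.1951|1⟩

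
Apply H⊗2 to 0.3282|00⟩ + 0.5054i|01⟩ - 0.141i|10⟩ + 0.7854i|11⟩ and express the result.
(0.1641 + 0.5749i)|00⟩ + (0.1641 - 0.7159i)|01⟩ + (0.1641 - 0.0695i)|10⟩ + (0.1641 + 0.2105i)|11⟩

H⊗2 gives amp(|y⟩) = (1/2) Σ_x (−1)^(x·y) amp(|x⟩), where x·y is the number of positions in which both x and y have a 1.
|00⟩: (0.3282 + 0.5054i - 0.141i + 0.7854i)/2 = (0.1641 + 0.5749i)
|01⟩: (0.3282 - 0.5054i - 0.141i - 0.7854i)/2 = (0.1641 - 0.7159i)
|10⟩: (0.3282 + 0.5054i + 0.141i - 0.7854i)/2 = (0.1641 - 0.0695i)
|11⟩: (0.3282 - 0.5054i + 0.141i + 0.7854i)/2 = (0.1641 + 0.2105i)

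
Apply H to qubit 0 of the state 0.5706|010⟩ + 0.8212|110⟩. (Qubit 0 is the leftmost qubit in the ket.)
0.9842|010⟩ - 0.1772|110⟩

H on qubit 0 mixes each pair of kets that differ only in qubit 0: amplitudes (a, b) of (|…0…⟩, |…1…⟩) become ((a + b)/√2, (a − b)/√2). Kets absent from the input have amplitude 0.
(|010⟩, |110⟩): (a, b) = (0.5706, 0.8212) → (0.9842, -0.1772)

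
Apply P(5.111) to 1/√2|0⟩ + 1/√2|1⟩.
1/√2|0⟩ + (0.2745 - 0.6517i)|1⟩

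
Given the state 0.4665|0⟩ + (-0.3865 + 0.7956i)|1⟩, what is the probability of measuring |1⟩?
0.7824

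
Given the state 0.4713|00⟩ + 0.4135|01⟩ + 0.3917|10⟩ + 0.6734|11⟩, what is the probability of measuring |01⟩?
0.171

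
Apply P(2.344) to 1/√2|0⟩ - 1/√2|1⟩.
1/√2|0⟩ + (0.4939 - 0.5061i)|1⟩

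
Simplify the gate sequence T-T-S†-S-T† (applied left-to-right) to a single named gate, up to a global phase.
T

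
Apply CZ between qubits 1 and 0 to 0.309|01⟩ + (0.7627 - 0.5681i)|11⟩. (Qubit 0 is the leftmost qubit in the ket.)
0.309|01⟩ + (-0.7627 + 0.5681i)|11⟩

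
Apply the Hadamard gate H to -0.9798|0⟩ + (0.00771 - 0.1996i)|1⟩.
(-0.6874 - 0.1411i)|0⟩ + (-0.6983 + 0.1411i)|1⟩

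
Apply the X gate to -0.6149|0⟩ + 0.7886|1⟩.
0.7886|0⟩ - 0.6149|1⟩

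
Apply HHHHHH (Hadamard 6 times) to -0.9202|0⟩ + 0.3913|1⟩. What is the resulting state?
-0.9202|0⟩ + 0.3913|1⟩

H² = I, so an even number of Hadamards cancels: H^6 = I and the state is unchanged.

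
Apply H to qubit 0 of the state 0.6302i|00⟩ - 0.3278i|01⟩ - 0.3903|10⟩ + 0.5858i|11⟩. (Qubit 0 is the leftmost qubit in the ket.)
(-0.276 + 0.4456i)|00⟩ + 0.1824i|01⟩ + (0.276 + 0.4456i)|10⟩ - 0.646i|11⟩

H on qubit 0 mixes each pair of kets that differ only in qubit 0: amplitudes (a, b) of (|…0…⟩, |…1…⟩) become ((a + b)/√2, (a − b)/√2). Kets absent from the input have amplitude 0.
(|00⟩, |10⟩): (a, b) = (0.6302i, -0.3903) → ((-0.276 + 0.4456i), (0.276 + 0.4456i))
(|01⟩, |11⟩): (a, b) = (-0.3278i, 0.5858i) → (0.1824i, -0.646i)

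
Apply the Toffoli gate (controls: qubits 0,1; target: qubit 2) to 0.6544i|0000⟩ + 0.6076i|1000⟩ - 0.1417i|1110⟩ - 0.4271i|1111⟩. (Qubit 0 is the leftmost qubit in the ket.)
0.6544i|0000⟩ + 0.6076i|1000⟩ - 0.1417i|1100⟩ - 0.4271i|1101⟩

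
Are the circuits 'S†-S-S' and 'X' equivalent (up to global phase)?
No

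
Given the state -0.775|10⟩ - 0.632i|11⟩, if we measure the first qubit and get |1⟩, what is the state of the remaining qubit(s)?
-0.775|0⟩ - 0.632i|1⟩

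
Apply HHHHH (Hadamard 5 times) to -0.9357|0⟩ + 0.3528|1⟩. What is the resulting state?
-0.4122|0⟩ - 0.9111|1⟩

H² = I, so H^5 = H: a single Hadamard. With (a, b) = (-0.9357, 0.3528), H gives ((a + b)/√2, (a − b)/√2) = (-0.4122, -0.9111).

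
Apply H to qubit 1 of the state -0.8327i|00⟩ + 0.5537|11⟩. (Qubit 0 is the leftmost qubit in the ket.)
-0.5888i|00⟩ - 0.5888i|01⟩ + 0.3915|10⟩ - 0.3915|11⟩

H on qubit 1 mixes each pair of kets that differ only in qubit 1: amplitudes (a, b) of (|…0…⟩, |…1…⟩) become ((a + b)/√2, (a − b)/√2). Kets absent from the input have amplitude 0.
(|00⟩, |01⟩): (a, b) = (-0.8327i, 0) → (-0.5888i, -0.5888i)
(|10⟩, |11⟩): (a, b) = (0, 0.5537) → (0.3915, -0.3915)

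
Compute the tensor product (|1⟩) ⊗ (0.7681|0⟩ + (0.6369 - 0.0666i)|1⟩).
0.7681|10⟩ + (0.6369 - 0.0666i)|11⟩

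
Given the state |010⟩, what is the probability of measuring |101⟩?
0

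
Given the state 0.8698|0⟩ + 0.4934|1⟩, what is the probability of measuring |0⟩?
0.7566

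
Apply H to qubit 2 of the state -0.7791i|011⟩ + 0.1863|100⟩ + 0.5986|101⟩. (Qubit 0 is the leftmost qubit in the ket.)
-0.5509i|010⟩ + 0.5509i|011⟩ + 0.555|100⟩ - 0.2915|101⟩

H on qubit 2 mixes each pair of kets that differ only in qubit 2: amplitudes (a, b) of (|…0…⟩, |…1…⟩) become ((a + b)/√2, (a − b)/√2). Kets absent from the input have amplitude 0.
(|010⟩, |011⟩): (a, b) = (0, -0.7791i) → (-0.5509i, 0.5509i)
(|100⟩, |101⟩): (a, b) = (0.1863, 0.5986) → (0.555, -0.2915)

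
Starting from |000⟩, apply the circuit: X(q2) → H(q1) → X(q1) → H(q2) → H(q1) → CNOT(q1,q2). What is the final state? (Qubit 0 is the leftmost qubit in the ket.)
1/√2|000⟩ - 1/√2|001⟩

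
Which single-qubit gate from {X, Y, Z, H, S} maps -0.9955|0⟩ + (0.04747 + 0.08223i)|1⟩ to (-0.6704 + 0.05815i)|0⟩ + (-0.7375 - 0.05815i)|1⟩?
H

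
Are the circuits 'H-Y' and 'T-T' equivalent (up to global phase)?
No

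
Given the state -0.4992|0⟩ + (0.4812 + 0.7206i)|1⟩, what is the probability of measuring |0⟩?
0.2492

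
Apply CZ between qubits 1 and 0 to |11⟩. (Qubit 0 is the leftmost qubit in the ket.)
-|11⟩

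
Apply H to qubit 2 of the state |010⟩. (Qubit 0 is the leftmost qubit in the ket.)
1/√2|010⟩ + 1/√2|011⟩

H on qubit 2 mixes each pair of kets that differ only in qubit 2: amplitudes (a, b) of (|…0…⟩, |…1…⟩) become ((a + b)/√2, (a − b)/√2). Kets absent from the input have amplitude 0.
(|010⟩, |011⟩): (a, b) = (1, 0) → (1/√2, 1/√2)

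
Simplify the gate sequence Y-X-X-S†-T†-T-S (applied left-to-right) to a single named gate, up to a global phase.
Y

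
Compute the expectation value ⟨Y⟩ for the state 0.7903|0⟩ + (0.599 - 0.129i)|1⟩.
-0.2039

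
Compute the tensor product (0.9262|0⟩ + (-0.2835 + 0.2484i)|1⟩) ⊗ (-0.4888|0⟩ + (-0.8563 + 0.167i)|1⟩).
-0.4527|00⟩ + (-0.7931 + 0.1547i)|01⟩ + (0.1386 - 0.1214i)|10⟩ + (0.2013 - 0.26i)|11⟩

amp(|b₁b₂…⟩) = product of the factor amplitudes for bits b₁, b₂, …; only kets whose every factor amplitude is nonzero survive.
|00⟩: (0.9262)(-0.4888) = -0.4527
|01⟩: (0.9262)(-0.8563 + 0.167i) = (-0.7931 + 0.1547i)
|10⟩: (-0.2835 + 0.2484i)(-0.4888) = (0.1386 - 0.1214i)
|11⟩: (-0.2835 + 0.2484i)(-0.8563 + 0.167i) = (0.2013 - 0.26i)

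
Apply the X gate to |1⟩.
|0⟩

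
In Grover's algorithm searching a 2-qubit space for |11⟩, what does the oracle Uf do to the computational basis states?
Uf|x⟩ = -|x⟩ if x = 11, else |x⟩ (phase flip on target)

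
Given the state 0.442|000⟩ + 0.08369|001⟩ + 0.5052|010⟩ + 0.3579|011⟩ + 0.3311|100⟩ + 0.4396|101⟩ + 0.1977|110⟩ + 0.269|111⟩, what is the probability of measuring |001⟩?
0.007004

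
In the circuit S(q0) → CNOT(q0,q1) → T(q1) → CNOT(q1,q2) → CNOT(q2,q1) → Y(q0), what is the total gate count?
6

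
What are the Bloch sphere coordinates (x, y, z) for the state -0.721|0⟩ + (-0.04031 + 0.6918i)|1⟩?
(0.05813, -0.9976, 0.03963)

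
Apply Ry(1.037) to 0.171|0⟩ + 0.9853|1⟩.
-0.3398|0⟩ + 0.9405|1⟩

Ry(1.037) = [[cos(θ/2), −sin(θ/2)], [sin(θ/2), cos(θ/2)]]; θ = 1.037, cos(θ/2) ≈ 0.868564, sin(θ/2) ≈ 0.495578.
With a = amp(|0⟩) = 0.171 and b = amp(|1⟩) = 0.9853:
new amp(|0⟩) = (0.868564)·a + (-0.495578)·b = -0.3398
new amp(|1⟩) = (0.495578)·a + (0.868564)·b = 0.9405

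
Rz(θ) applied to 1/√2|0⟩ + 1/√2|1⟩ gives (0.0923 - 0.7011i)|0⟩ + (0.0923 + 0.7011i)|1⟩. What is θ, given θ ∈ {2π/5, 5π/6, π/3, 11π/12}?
11π/12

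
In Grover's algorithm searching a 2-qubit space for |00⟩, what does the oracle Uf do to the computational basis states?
Uf|x⟩ = -|x⟩ if x = 00, else |x⟩ (phase flip on target)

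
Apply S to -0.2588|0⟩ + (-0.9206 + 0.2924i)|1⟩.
-0.2588|0⟩ + (-0.2924 - 0.9206i)|1⟩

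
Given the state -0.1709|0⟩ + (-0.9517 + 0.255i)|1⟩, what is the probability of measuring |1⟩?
0.9708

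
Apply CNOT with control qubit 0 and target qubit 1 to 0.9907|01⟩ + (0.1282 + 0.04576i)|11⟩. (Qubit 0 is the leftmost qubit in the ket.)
0.9907|01⟩ + (0.1282 + 0.04576i)|10⟩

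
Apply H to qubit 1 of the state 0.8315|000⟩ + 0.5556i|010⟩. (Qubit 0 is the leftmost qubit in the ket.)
(0.588 + 0.3929i)|000⟩ + (0.588 - 0.3929i)|010⟩

H on qubit 1 mixes each pair of kets that differ only in qubit 1: amplitudes (a, b) of (|…0…⟩, |…1…⟩) become ((a + b)/√2, (a − b)/√2). Kets absent from the input have amplitude 0.
(|000⟩, |010⟩): (a, b) = (0.8315, 0.5556i) → ((0.588 + 0.3929i), (0.588 - 0.3929i))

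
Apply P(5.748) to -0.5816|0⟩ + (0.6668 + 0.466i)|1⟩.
-0.5816|0⟩ + (0.8112 + 0.06077i)|1⟩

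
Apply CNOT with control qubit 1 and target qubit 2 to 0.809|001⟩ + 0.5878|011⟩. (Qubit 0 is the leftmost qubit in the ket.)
0.809|001⟩ + 0.5878|010⟩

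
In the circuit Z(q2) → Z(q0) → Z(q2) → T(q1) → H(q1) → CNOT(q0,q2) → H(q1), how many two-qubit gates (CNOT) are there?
1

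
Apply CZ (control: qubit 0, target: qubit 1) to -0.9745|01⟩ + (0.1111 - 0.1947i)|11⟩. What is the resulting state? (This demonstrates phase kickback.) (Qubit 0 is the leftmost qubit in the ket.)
-0.9745|01⟩ + (-0.1111 + 0.1947i)|11⟩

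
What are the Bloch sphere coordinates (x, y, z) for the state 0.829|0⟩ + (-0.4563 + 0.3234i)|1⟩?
(-0.7565, 0.5362, 0.3744)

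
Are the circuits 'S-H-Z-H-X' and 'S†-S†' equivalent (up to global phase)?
No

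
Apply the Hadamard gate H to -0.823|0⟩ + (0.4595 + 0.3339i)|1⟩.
(-0.257 + 0.2361i)|0⟩ + (-0.9069 - 0.2361i)|1⟩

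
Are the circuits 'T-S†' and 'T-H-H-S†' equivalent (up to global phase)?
Yes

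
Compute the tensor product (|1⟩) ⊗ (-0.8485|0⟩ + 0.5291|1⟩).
-0.8485|10⟩ + 0.5291|11⟩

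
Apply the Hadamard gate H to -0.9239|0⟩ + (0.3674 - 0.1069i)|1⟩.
(-0.3935 - 0.07559i)|0⟩ + (-0.9131 + 0.07559i)|1⟩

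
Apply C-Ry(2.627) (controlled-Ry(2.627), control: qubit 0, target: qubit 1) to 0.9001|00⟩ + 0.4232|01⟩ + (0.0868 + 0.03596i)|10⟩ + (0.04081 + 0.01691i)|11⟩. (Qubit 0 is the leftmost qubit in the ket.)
0.9001|00⟩ + 0.4232|01⟩ + (-0.01738 - 0.007203i)|10⟩ + (0.09433 + 0.03908i)|11⟩

C-Ry(2.627) leaves the control-|0⟩ kets |00⟩, |01⟩ unchanged and applies Ry(2.627) to qubit 1 on the control-|1⟩ pair (|10⟩, |11⟩).
Ry(2.627) = [[cos(θ/2), −sin(θ/2)], [sin(θ/2), cos(θ/2)]]; θ = 2.627, cos(θ/2) ≈ 0.254467, sin(θ/2) ≈ 0.967082.
With a = amp(|10⟩) = (0.0868 + 0.03596i) and b = amp(|11⟩) = (0.04081 + 0.01691i):
new amp(|10⟩) = (0.254467)·a + (-0.967082)·b = (-0.01738 - 0.007203i)
new amp(|11⟩) = (0.967082)·a + (0.254467)·b = (0.09433 + 0.03908i)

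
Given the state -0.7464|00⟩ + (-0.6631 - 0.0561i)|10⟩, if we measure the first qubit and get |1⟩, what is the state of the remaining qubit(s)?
(-0.9964 - 0.0843i)|0⟩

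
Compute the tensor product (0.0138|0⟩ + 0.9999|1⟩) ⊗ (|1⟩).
0.0138|01⟩ + 0.9999|11⟩

amp(|b₁b₂…⟩) = product of the factor amplitudes for bits b₁, b₂, …; only kets whose every factor amplitude is nonzero survive.
|01⟩: (0.0138)(1) = 0.0138
|11⟩: (0.9999)(1) = 0.9999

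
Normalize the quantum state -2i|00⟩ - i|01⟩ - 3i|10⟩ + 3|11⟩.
-0.417i|00⟩ - 0.2085i|01⟩ - 0.6255i|10⟩ + 0.6255|11⟩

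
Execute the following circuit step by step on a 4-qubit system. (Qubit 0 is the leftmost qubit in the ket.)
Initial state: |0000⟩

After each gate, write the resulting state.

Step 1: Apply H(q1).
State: 1/√2|0000⟩ + 1/√2|0100⟩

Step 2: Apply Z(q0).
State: 1/√2|0000⟩ + 1/√2|0100⟩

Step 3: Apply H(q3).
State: 1/2|0000⟩ + 1/2|0001⟩ + 1/2|0100⟩ + 1/2|0101⟩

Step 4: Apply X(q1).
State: 1/2|0000⟩ + 1/2|0001⟩ + 1/2|0100⟩ + 1/2|0101⟩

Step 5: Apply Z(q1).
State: 1/2|0000⟩ + 1/2|0001⟩ - 1/2|0100⟩ - 1/2|0101⟩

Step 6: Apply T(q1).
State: 1/2|0000⟩ + 1/2|0001⟩ + (-1/√8 - (1/√8)i)|0100⟩ + (-1/√8 - (1/√8)i)|0101⟩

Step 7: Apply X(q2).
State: 1/2|0010⟩ + 1/2|0011⟩ + (-1/√8 - (1/√8)i)|0110⟩ + (-1/√8 - (1/√8)i)|0111⟩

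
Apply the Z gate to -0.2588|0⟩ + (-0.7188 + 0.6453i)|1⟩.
-0.2588|0⟩ + (0.7188 - 0.6453i)|1⟩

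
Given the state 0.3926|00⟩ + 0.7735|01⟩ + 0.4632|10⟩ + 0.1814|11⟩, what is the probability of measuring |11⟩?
0.03291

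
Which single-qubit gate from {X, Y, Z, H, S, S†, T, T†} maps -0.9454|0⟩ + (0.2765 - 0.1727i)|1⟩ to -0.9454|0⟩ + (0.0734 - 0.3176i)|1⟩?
T†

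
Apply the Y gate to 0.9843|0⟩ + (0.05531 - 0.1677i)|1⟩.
(-0.1677 - 0.05531i)|0⟩ + 0.9843i|1⟩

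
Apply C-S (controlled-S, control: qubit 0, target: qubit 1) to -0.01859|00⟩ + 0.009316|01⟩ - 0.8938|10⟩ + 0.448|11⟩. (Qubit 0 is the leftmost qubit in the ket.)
-0.01859|00⟩ + 0.009316|01⟩ - 0.8938|10⟩ + 0.448i|11⟩

C-S leaves the control-|0⟩ kets |00⟩, |01⟩ unchanged and applies S to qubit 1 on the control-|1⟩ pair (|10⟩, |11⟩).
S = [[1, 0], [0, i]].
With a = amp(|10⟩) = -0.8938 and b = amp(|11⟩) = 0.448:
new amp(|10⟩) = (1)·a = -0.8938
new amp(|11⟩) = (i)·b = 0.448i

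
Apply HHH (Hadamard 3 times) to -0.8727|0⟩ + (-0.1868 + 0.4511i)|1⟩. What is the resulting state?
(-0.7492 + 0.319i)|0⟩ + (-0.485 - 0.319i)|1⟩

H² = I, so H^3 = H: a single Hadamard. With (a, b) = (-0.8727, (-0.1868 + 0.4511i)), H gives ((a + b)/√2, (a − b)/√2) = ((-0.7492 + 0.319i), (-0.485 - 0.319i)).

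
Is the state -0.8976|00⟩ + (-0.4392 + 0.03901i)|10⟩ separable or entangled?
Separable

Writing the state as a|00⟩ + b|01⟩ + c|10⟩ + d|11⟩, it is a product state iff ad − bc = 0.
Here (a, b, c, d) = (-0.8976, 0, (-0.4392 + 0.03901i), 0): ad − bc = (-0.8976)(0) − (0)(-0.4392 + 0.03901i) = 0, so the state is separable.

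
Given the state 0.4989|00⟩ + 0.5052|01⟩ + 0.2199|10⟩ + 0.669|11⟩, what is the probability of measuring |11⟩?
0.4476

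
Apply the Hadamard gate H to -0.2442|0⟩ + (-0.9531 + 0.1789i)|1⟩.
(-0.8466 + 0.1265i)|0⟩ + (0.5013 - 0.1265i)|1⟩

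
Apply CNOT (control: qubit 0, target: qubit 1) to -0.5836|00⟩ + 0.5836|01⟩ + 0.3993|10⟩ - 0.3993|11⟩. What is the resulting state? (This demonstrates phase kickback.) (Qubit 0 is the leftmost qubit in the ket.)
-0.5836|00⟩ + 0.5836|01⟩ - 0.3993|10⟩ + 0.3993|11⟩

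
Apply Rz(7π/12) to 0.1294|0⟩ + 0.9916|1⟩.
(0.07877 - 0.1027i)|0⟩ + (0.6036 + 0.7867i)|1⟩

Rz(7π/12) = [[e^(−iθ/2), 0], [0, e^(iθ/2)]] with e^(±iθ/2) = cos(θ/2) ± i·sin(θ/2); θ = 7π/12, cos(θ/2) ≈ 0.608761, sin(θ/2) ≈ 0.793353.
With a = amp(|0⟩) = 0.1294 and b = amp(|1⟩) = 0.9916:
new amp(|0⟩) = (0.608761 - 0.793353i)·a = (0.07877 - 0.1027i)
new amp(|1⟩) = (0.608761 + 0.793353i)·b = (0.6036 + 0.7867i)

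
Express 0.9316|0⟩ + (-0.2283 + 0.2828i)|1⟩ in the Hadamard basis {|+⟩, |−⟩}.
(0.4973 + 0.2i)|+⟩ + (0.8202 - 0.2i)|−⟩

With |ψ⟩ = α|0⟩ + β|1⟩, the Hadamard-basis coefficients are ⟨+|ψ⟩ = (α + β)/√2 and ⟨−|ψ⟩ = (α − β)/√2.
Here α = 0.9316, β = (-0.2283 + 0.2828i): (α + β)/√2 = (0.4973 + 0.2i), (α − β)/√2 = (0.8202 - 0.2i).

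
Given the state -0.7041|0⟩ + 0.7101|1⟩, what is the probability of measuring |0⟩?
0.4958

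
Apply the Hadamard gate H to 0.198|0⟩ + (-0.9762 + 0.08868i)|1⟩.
(-0.5503 + 0.06271i)|0⟩ + (0.8303 - 0.06271i)|1⟩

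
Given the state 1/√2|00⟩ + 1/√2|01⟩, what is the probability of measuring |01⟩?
1/2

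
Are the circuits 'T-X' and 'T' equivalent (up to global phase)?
No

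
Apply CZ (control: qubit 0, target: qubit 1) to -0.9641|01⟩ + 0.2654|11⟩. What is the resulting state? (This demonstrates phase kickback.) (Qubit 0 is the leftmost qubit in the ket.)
-0.9641|01⟩ - 0.2654|11⟩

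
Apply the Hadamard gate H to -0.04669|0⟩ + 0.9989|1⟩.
0.6733|0⟩ - 0.7393|1⟩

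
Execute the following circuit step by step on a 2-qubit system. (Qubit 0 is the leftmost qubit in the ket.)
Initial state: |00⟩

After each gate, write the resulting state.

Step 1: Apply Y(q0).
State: i|10⟩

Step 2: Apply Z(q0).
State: -i|10⟩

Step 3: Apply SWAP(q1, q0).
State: -i|01⟩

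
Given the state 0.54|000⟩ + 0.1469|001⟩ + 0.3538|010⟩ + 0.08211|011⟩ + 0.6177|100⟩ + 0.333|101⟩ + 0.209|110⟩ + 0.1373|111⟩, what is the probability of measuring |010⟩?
0.1252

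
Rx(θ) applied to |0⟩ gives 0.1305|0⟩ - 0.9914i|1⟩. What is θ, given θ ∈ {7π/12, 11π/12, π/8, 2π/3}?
11π/12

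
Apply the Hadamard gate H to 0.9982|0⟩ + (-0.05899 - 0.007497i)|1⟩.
(0.6641 - 0.005301i)|0⟩ + (0.7475 + 0.005301i)|1⟩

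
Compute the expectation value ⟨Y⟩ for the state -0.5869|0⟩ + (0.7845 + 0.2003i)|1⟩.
-0.2351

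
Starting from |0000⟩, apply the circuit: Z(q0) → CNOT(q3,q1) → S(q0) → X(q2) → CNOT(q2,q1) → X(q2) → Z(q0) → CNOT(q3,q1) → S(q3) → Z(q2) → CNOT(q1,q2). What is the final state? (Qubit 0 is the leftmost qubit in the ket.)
|0110⟩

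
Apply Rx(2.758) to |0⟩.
0.1906|0⟩ - 0.9817i|1⟩

Rx(2.758) = [[cos(θ/2), −i·sin(θ/2)], [−i·sin(θ/2), cos(θ/2)]]; θ = 2.758, cos(θ/2) ≈ 0.190623, sin(θ/2) ≈ 0.981663.
With a = amp(|0⟩) = 1 and b = amp(|1⟩) = 0:
new amp(|0⟩) = (0.190623)·a + (-0.981663i)·b = 0.1906
new amp(|1⟩) = (-0.981663i)·a + (0.190623)·b = -0.9817i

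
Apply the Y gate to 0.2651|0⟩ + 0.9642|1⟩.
-0.9642i|0⟩ + 0.2651i|1⟩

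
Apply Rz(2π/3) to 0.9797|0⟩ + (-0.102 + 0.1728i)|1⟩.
(0.4899 - 0.8484i)|0⟩ + (-0.2006 - 0.001935i)|1⟩

Rz(2π/3) = [[e^(−iθ/2), 0], [0, e^(iθ/2)]] with e^(±iθ/2) = cos(θ/2) ± i·sin(θ/2); θ = 2π/3, cos(θ/2) ≈ 0.5, sin(θ/2) ≈ 0.866025.
With a = amp(|0⟩) = 0.9797 and b = amp(|1⟩) = (-0.102 + 0.1728i):
new amp(|0⟩) = (0.5 - 0.866025i)·a = (0.4899 - 0.8484i)
new amp(|1⟩) = (0.5 + 0.866025i)·b = (-0.2006 - 0.001935i)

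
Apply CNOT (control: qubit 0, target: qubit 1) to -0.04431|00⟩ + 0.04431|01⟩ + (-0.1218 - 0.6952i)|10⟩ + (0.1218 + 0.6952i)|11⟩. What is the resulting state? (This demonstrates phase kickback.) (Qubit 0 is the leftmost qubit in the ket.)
-0.04431|00⟩ + 0.04431|01⟩ + (0.1218 + 0.6952i)|10⟩ + (-0.1218 - 0.6952i)|11⟩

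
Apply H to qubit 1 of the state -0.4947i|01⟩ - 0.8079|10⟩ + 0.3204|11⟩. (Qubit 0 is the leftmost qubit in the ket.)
-0.3498i|00⟩ + 0.3498i|01⟩ - 0.3447|10⟩ - 0.7978|11⟩

H on qubit 1 mixes each pair of kets that differ only in qubit 1: amplitudes (a, b) of (|…0…⟩, |…1…⟩) become ((a + b)/√2, (a − b)/√2). Kets absent from the input have amplitude 0.
(|00⟩, |01⟩): (a, b) = (0, -0.4947i) → (-0.3498i, 0.3498i)
(|10⟩, |11⟩): (a, b) = (-0.8079, 0.3204) → (-0.3447, -0.7978)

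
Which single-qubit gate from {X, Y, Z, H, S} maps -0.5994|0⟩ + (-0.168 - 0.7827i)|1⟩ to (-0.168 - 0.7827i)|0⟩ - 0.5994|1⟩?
X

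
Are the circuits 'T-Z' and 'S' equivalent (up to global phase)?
No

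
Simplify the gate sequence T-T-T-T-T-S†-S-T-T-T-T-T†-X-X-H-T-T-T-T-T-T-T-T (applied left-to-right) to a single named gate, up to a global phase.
H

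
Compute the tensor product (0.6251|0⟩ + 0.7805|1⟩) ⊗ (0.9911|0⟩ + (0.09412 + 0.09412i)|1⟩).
0.6195|00⟩ + (0.05883 + 0.05883i)|01⟩ + 0.7736|10⟩ + (0.07346 + 0.07346i)|11⟩

amp(|b₁b₂…⟩) = product of the factor amplitudes for bits b₁, b₂, …; only kets whose every factor amplitude is nonzero survive.
|00⟩: (0.6251)(0.9911) = 0.6195
|01⟩: (0.6251)(0.09412 + 0.09412i) = (0.05883 + 0.05883i)
|10⟩: (0.7805)(0.9911) = 0.7736
|11⟩: (0.7805)(0.09412 + 0.09412i) = (0.07346 + 0.07346i)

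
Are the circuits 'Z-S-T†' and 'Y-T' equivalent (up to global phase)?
No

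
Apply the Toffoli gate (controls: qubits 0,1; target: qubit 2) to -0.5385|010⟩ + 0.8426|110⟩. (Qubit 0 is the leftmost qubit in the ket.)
-0.5385|010⟩ + 0.8426|111⟩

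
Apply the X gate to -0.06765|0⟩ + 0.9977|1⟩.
0.9977|0⟩ - 0.06765|1⟩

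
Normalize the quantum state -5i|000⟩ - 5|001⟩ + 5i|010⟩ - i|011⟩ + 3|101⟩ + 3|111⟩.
-0.5157i|000⟩ - 0.5157|001⟩ + 0.5157i|010⟩ - 0.1031i|011⟩ + 0.3094|101⟩ + 0.3094|111⟩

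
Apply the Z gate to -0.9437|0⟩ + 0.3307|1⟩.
-0.9437|0⟩ - 0.3307|1⟩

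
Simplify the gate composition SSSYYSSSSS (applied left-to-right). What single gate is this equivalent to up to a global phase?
I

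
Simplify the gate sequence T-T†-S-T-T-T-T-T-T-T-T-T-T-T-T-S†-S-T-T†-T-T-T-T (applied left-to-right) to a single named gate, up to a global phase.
S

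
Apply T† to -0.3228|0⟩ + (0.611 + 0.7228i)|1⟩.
-0.3228|0⟩ + (0.9431 + 0.07905i)|1⟩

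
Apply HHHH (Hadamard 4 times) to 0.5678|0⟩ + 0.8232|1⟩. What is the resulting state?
0.5678|0⟩ + 0.8232|1⟩

H² = I, so an even number of Hadamards cancels: H^4 = I and the state is unchanged.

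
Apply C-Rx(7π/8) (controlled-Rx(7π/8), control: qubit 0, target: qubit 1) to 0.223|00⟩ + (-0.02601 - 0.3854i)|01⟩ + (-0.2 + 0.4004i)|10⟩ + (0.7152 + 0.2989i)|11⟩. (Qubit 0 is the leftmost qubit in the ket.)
0.223|00⟩ + (-0.02601 - 0.3854i)|01⟩ + (0.2541 - 0.6233i)|10⟩ + (0.5322 + 0.2545i)|11⟩

C-Rx(7π/8) leaves the control-|0⟩ kets |00⟩, |01⟩ unchanged and applies Rx(7π/8) to qubit 1 on the control-|1⟩ pair (|10⟩, |11⟩).
Rx(7π/8) = [[cos(θ/2), −i·sin(θ/2)], [−i·sin(θ/2), cos(θ/2)]]; θ = 7π/8, cos(θ/2) ≈ 0.19509, sin(θ/2) ≈ 0.980785.
With a = amp(|10⟩) = (-0.2 + 0.4004i) and b = amp(|11⟩) = (0.7152 + 0.2989i):
new amp(|10⟩) = (0.19509)·a + (-0.980785i)·b = (0.2541 - 0.6233i)
new amp(|11⟩) = (-0.980785i)·a + (0.19509)·b = (0.5322 + 0.2545i)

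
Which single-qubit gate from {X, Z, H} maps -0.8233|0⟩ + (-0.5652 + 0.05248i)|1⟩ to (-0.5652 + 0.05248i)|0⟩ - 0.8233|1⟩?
X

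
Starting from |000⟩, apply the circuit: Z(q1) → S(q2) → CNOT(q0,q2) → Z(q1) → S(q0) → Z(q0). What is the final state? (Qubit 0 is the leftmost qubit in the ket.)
|000⟩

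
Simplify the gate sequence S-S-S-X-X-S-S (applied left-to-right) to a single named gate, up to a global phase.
S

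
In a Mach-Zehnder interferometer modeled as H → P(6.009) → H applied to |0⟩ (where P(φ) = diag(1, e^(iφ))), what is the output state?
(0.9813 - 0.1354i)|0⟩ + (0.01868 + 0.1354i)|1⟩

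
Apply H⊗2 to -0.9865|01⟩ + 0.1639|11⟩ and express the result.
-0.4113|00⟩ + 0.4113|01⟩ - 0.5752|10⟩ + 0.5752|11⟩

H⊗2 gives amp(|y⟩) = (1/2) Σ_x (−1)^(x·y) amp(|x⟩), where x·y is the number of positions in which both x and y have a 1.
|00⟩: (-0.9865 + 0.1639)/2 = -0.4113
|01⟩: (0.9865 - 0.1639)/2 = 0.4113
|10⟩: (-0.9865 - 0.1639)/2 = -0.5752
|11⟩: (0.9865 + 0.1639)/2 = 0.5752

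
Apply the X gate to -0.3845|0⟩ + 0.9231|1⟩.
0.9231|0⟩ - 0.3845|1⟩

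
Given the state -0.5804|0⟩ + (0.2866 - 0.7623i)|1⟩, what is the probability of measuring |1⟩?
0.6632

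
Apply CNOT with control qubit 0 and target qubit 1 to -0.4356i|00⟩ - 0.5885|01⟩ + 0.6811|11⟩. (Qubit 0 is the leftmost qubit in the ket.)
-0.4356i|00⟩ - 0.5885|01⟩ + 0.6811|10⟩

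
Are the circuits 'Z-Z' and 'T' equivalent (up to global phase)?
No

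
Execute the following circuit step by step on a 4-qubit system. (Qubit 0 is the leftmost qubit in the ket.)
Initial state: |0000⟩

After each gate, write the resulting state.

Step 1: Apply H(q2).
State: 1/√2|0000⟩ + 1/√2|0010⟩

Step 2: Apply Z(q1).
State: 1/√2|0000⟩ + 1/√2|0010⟩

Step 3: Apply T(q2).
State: 1/√2|0000⟩ + (1/2 + (1/2)i)|0010⟩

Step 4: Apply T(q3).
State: 1/√2|0000⟩ + (1/2 + (1/2)i)|0010⟩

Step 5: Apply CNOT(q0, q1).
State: 1/√2|0000⟩ + (1/2 + (1/2)i)|0010⟩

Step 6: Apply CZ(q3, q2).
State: 1/√2|0000⟩ + (1/2 + (1/2)i)|0010⟩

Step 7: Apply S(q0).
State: 1/√2|0000⟩ + (1/2 + (1/2)i)|0010⟩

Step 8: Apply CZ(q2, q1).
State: 1/√2|0000⟩ + (1/2 + (1/2)i)|0010⟩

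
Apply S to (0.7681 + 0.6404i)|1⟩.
(-0.6404 + 0.7681i)|1⟩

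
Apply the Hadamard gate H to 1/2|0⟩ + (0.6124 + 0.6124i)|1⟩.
(0.7866 + 0.433i)|0⟩ + (-0.07948 - 0.433i)|1⟩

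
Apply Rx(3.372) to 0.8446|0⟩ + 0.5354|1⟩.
(-0.09709 - 0.5319i)|0⟩ + (-0.06154 - 0.839i)|1⟩

Rx(3.372) = [[cos(θ/2), −i·sin(θ/2)], [−i·sin(θ/2), cos(θ/2)]]; θ = 3.372, cos(θ/2) ≈ -0.114949, sin(θ/2) ≈ 0.993371.
With a = amp(|0⟩) = 0.8446 and b = amp(|1⟩) = 0.5354:
new amp(|0⟩) = (-0.114949)·a + (-0.993371i)·b = (-0.09709 - 0.5319i)
new amp(|1⟩) = (-0.993371i)·a + (-0.114949)·b = (-0.06154 - 0.839i)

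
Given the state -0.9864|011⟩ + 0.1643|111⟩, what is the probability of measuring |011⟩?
0.973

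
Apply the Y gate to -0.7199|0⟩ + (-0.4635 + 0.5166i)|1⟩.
(0.5166 + 0.4635i)|0⟩ - 0.7199i|1⟩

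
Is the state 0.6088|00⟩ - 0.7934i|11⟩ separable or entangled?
Entangled

Writing the state as a|00⟩ + b|01⟩ + c|10⟩ + d|11⟩, it is a product state iff ad − bc = 0.
Here (a, b, c, d) = (0.6088, 0, 0, -0.7934i): ad − bc = (0.6088)(-0.7934i) − (0)(0) = -0.483i ≠ 0, so the state is entangled.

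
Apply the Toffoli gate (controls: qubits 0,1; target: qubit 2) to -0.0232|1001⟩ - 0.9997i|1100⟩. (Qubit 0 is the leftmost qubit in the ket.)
-0.0232|1001⟩ - 0.9997i|1110⟩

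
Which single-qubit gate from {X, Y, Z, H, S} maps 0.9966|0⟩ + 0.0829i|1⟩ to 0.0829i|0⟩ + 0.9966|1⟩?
X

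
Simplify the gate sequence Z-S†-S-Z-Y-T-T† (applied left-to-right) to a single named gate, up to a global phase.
Y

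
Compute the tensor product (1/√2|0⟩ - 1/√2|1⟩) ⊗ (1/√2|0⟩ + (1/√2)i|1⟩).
1/2|00⟩ + (1/2)i|01⟩ - 1/2|10⟩ - (1/2)i|11⟩

amp(|b₁b₂…⟩) = product of the factor amplitudes for bits b₁, b₂, …; only kets whose every factor amplitude is nonzero survive.
|00⟩: (1/√2)(1/√2) = 1/2
|01⟩: (1/√2)((1/√2)i) = (1/2)i
|10⟩: (-1/√2)(1/√2) = -1/2
|11⟩: (-1/√2)((1/√2)i) = -(1/2)i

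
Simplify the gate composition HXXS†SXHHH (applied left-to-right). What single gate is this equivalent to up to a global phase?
Z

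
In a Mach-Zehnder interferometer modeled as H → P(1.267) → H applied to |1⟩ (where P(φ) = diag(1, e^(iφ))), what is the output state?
(0.3504 - 0.4771i)|0⟩ + (0.6496 + 0.4771i)|1⟩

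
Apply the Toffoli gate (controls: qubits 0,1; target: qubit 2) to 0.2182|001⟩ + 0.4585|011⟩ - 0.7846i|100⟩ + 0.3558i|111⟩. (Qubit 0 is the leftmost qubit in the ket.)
0.2182|001⟩ + 0.4585|011⟩ - 0.7846i|100⟩ + 0.3558i|110⟩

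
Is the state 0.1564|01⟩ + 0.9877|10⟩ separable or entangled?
Entangled

Writing the state as a|00⟩ + b|01⟩ + c|10⟩ + d|11⟩, it is a product state iff ad − bc = 0.
Here (a, b, c, d) = (0, 0.1564, 0.9877, 0): ad − bc = (0)(0) − (0.1564)(0.9877) = -0.1545 ≠ 0, so the state is entangled.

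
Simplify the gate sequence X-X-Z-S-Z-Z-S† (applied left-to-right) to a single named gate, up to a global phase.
Z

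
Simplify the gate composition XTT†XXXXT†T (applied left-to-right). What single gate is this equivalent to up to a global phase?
X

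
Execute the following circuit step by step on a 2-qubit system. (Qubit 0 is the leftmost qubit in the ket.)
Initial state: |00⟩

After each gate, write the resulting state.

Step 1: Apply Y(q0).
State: i|10⟩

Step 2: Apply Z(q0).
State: -i|10⟩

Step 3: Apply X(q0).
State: -i|00⟩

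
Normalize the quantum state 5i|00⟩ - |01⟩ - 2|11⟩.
0.9129i|00⟩ - 0.1826|01⟩ - 0.3651|11⟩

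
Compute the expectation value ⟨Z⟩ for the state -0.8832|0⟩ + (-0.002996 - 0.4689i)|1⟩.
0.5602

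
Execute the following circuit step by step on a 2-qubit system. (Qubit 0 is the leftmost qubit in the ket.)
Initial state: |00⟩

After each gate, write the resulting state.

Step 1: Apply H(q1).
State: 1/√2|00⟩ + 1/√2|01⟩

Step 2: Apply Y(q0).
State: (1/√2)i|10⟩ + (1/√2)i|11⟩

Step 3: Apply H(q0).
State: (1/2)i|00⟩ + (1/2)i|01⟩ - (1/2)i|10⟩ - (1/2)i|11⟩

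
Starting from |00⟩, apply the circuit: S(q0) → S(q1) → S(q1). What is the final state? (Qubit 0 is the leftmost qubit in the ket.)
|00⟩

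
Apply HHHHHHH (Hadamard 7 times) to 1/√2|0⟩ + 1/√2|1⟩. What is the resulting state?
|0⟩

H² = I, so H^7 = H: a single Hadamard. With (a, b) = (1/√2, 1/√2), H gives ((a + b)/√2, (a − b)/√2) = (1, 0).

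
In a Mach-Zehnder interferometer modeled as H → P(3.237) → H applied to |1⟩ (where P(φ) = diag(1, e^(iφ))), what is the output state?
(0.9977 + 0.04763i)|0⟩ + (0.002274 - 0.04763i)|1⟩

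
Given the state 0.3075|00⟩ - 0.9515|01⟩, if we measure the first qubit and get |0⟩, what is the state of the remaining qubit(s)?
0.3075|0⟩ - 0.9515|1⟩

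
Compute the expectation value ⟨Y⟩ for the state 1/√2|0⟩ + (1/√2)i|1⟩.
1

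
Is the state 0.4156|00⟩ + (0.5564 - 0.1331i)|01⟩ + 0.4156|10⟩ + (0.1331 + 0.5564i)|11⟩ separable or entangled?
Entangled

Writing the state as a|00⟩ + b|01⟩ + c|10⟩ + d|11⟩, it is a product state iff ad − bc = 0.
Here (a, b, c, d) = (0.4156, (0.5564 - 0.1331i), 0.4156, (0.1331 + 0.5564i)): ad − bc = (0.4156)(0.1331 + 0.5564i) − (0.5564 - 0.1331i)(0.4156) = (-0.1759 + 0.2866i) ≠ 0, so the state is entangled.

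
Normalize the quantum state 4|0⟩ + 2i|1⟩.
0.8944|0⟩ + (1/√5)i|1⟩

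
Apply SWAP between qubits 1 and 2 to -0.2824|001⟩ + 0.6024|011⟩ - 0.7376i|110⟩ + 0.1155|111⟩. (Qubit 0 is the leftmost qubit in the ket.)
-0.2824|010⟩ + 0.6024|011⟩ - 0.7376i|101⟩ + 0.1155|111⟩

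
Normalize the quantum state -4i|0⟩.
-i|0⟩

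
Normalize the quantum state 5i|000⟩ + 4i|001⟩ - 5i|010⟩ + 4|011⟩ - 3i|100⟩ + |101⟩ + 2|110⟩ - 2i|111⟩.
(1/2)i|000⟩ + 0.4i|001⟩ - (1/2)i|010⟩ + 0.4|011⟩ - 0.3i|100⟩ + 0.1|101⟩ + 0.2|110⟩ - 0.2i|111⟩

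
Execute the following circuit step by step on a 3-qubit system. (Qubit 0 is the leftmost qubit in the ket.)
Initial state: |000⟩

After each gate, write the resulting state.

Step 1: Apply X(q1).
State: |010⟩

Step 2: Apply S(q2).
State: |010⟩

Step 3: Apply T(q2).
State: |010⟩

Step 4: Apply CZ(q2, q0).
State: |010⟩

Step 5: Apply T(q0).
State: |010⟩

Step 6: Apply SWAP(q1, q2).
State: |001⟩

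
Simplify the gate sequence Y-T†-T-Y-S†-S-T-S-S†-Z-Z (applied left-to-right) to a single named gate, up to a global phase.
T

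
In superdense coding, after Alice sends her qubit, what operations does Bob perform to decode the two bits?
CNOT (Alice's qubit controls Bob's), then H on Alice's qubit, then measure both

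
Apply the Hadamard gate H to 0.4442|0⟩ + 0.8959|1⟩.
0.9476|0⟩ - 0.3194|1⟩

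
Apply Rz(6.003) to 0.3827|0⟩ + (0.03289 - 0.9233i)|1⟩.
(-0.379 - 0.05344i)|0⟩ + (0.09636 + 0.9188i)|1⟩

Rz(6.003) = [[e^(−iθ/2), 0], [0, e^(iθ/2)]] with e^(±iθ/2) = cos(θ/2) ± i·sin(θ/2); θ = 6.003, cos(θ/2) ≈ -0.990203, sin(θ/2) ≈ 0.139635.
With a = amp(|0⟩) = 0.3827 and b = amp(|1⟩) = (0.03289 - 0.9233i):
new amp(|0⟩) = (-0.990203 - 0.139635i)·a = (-0.379 - 0.05344i)
new amp(|1⟩) = (-0.990203 + 0.139635i)·b = (0.09636 + 0.9188i)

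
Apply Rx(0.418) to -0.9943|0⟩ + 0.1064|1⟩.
(-0.9727 - 0.02208i)|0⟩ + (0.1041 + 0.2063i)|1⟩

Rx(0.418) = [[cos(θ/2), −i·sin(θ/2)], [−i·sin(θ/2), cos(θ/2)]]; θ = 0.418, cos(θ/2) ≈ 0.978239, sin(θ/2) ≈ 0.207482.
With a = amp(|0⟩) = -0.9943 and b = amp(|1⟩) = 0.1064:
new amp(|0⟩) = (0.978239)·a + (-0.207482i)·b = (-0.9727 - 0.02208i)
new amp(|1⟩) = (-0.207482i)·a + (0.978239)·b = (0.1041 + 0.2063i)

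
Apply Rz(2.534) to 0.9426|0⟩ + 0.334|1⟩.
(0.282 - 0.8994i)|0⟩ + (0.09991 + 0.3187i)|1⟩

Rz(2.534) = [[e^(−iθ/2), 0], [0, e^(iθ/2)]] with e^(±iθ/2) = cos(θ/2) ± i·sin(θ/2); θ = 2.534, cos(θ/2) ≈ 0.299145, sin(θ/2) ≈ 0.954208.
With a = amp(|0⟩) = 0.9426 and b = amp(|1⟩) = 0.334:
new amp(|0⟩) = (0.299145 - 0.954208i)·a = (0.282 - 0.8994i)
new amp(|1⟩) = (0.299145 + 0.954208i)·b = (0.09991 + 0.3187i)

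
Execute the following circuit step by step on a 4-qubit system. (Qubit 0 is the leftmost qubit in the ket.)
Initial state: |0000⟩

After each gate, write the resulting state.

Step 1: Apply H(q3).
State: 1/√2|0000⟩ + 1/√2|0001⟩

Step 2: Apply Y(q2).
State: (1/√2)i|0010⟩ + (1/√2)i|0011⟩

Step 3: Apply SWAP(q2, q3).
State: (1/√2)i|0001⟩ + (1/√2)i|0011⟩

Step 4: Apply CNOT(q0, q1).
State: (1/√2)i|0001⟩ + (1/√2)i|0011⟩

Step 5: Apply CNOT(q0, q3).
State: (1/√2)i|0001⟩ + (1/√2)i|0011⟩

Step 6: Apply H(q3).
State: (1/2)i|0000⟩ - (1/2)i|0001⟩ + (1/2)i|0010⟩ - (1/2)i|0011⟩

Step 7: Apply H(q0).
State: (1/√8)i|0000⟩ - (1/√8)i|0001⟩ + (1/√8)i|0010⟩ - (1/√8)i|0011⟩ + (1/√8)i|1000⟩ - (1/√8)i|1001⟩ + (1/√8)i|1010⟩ - (1/√8)i|1011⟩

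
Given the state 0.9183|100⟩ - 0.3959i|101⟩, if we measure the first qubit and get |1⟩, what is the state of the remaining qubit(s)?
0.9183|00⟩ - 0.3959i|01⟩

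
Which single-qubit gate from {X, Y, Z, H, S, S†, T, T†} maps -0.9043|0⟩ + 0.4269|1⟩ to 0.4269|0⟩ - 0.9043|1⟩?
X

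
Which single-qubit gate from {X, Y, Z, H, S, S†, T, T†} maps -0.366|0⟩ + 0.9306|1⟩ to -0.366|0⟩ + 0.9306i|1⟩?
S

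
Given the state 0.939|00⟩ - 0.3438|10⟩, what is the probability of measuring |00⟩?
0.8817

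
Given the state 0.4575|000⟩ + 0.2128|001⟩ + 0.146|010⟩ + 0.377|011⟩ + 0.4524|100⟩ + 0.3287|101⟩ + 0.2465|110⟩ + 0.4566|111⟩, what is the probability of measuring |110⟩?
0.06076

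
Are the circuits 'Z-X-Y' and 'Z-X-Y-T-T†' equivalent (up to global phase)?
Yes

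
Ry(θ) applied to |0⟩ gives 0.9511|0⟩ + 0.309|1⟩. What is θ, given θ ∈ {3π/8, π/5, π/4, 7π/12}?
π/5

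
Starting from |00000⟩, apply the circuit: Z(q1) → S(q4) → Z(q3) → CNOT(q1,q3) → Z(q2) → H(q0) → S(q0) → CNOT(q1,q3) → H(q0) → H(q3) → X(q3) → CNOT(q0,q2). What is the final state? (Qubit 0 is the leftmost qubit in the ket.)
(1/√8 + (1/√8)i)|00000⟩ + (1/√8 + (1/√8)i)|00010⟩ + (1/√8 - (1/√8)i)|10100⟩ + (1/√8 - (1/√8)i)|10110⟩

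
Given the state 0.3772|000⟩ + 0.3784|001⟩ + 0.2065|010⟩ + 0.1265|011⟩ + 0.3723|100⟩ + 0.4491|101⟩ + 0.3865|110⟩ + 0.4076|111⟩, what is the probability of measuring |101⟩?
0.2017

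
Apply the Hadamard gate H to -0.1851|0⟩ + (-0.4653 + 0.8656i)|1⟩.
(-0.4599 + 0.6121i)|0⟩ + (0.1981 - 0.6121i)|1⟩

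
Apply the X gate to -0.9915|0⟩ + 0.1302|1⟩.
0.1302|0⟩ - 0.9915|1⟩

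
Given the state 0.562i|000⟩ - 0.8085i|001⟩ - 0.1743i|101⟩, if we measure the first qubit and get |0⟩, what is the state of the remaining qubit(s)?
0.5708i|00⟩ - 0.8211i|01⟩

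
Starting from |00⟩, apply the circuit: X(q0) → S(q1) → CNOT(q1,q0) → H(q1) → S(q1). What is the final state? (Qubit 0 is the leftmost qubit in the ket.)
1/√2|10⟩ + (1/√2)i|11⟩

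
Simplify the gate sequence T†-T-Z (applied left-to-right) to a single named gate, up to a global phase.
Z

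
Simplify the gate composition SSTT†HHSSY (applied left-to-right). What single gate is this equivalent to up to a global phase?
Y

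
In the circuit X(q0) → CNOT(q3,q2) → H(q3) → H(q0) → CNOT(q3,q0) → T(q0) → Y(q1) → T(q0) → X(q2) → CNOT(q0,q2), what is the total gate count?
10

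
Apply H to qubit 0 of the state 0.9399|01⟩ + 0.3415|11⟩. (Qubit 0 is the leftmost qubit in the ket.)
0.9061|01⟩ + 0.4231|11⟩

H on qubit 0 mixes each pair of kets that differ only in qubit 0: amplitudes (a, b) of (|…0…⟩, |…1…⟩) become ((a + b)/√2, (a − b)/√2). Kets absent from the input have amplitude 0.
(|01⟩, |11⟩): (a, b) = (0.9399, 0.3415) → (0.9061, 0.4231)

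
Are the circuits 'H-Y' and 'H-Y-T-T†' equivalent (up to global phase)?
Yes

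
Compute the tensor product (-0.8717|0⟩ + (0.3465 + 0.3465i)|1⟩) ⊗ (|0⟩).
-0.8717|00⟩ + (0.3465 + 0.3465i)|10⟩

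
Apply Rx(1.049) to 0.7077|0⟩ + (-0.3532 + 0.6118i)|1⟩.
(0.9189 + 0.1769i)|0⟩ + (-0.3057 + 0.1752i)|1⟩

Rx(1.049) = [[cos(θ/2), −i·sin(θ/2)], [−i·sin(θ/2), cos(θ/2)]]; θ = 1.049, cos(θ/2) ≈ 0.865574, sin(θ/2) ≈ 0.50078.
With a = amp(|0⟩) = 0.7077 and b = amp(|1⟩) = (-0.3532 + 0.6118i):
new amp(|0⟩) = (0.865574)·a + (-0.50078i)·b = (0.9189 + 0.1769i)
new amp(|1⟩) = (-0.50078i)·a + (0.865574)·b = (-0.3057 + 0.1752i)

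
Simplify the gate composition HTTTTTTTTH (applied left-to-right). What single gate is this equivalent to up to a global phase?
I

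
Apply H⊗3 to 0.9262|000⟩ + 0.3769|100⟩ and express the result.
0.4607|000⟩ + 0.4607|001⟩ + 0.4607|010⟩ + 0.4607|011⟩ + 0.1942|100⟩ + 0.1942|101⟩ + 0.1942|110⟩ + 0.1942|111⟩

H⊗3 gives amp(|y⟩) = (1/2√2) Σ_x (−1)^(x·y) amp(|x⟩), where x·y is the number of positions in which both x and y have a 1.
|000⟩: (0.9262 + 0.3769)/(2√2) = 0.4607
|001⟩: (0.9262 + 0.3769)/(2√2) = 0.4607
|010⟩: (0.9262 + 0.3769)/(2√2) = 0.4607
|011⟩: (0.9262 + 0.3769)/(2√2) = 0.4607
|100⟩: (0.9262 - 0.3769)/(2√2) = 0.1942
|101⟩: (0.9262 - 0.3769)/(2√2) = 0.1942
|110⟩: (0.9262 - 0.3769)/(2√2) = 0.1942
|111⟩: (0.9262 - 0.3769)/(2√2) = 0.1942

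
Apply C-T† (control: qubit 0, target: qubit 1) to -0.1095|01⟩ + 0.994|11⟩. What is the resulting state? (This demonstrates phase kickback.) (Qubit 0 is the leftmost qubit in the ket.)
-0.1095|01⟩ + (0.7029 - 0.7029i)|11⟩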